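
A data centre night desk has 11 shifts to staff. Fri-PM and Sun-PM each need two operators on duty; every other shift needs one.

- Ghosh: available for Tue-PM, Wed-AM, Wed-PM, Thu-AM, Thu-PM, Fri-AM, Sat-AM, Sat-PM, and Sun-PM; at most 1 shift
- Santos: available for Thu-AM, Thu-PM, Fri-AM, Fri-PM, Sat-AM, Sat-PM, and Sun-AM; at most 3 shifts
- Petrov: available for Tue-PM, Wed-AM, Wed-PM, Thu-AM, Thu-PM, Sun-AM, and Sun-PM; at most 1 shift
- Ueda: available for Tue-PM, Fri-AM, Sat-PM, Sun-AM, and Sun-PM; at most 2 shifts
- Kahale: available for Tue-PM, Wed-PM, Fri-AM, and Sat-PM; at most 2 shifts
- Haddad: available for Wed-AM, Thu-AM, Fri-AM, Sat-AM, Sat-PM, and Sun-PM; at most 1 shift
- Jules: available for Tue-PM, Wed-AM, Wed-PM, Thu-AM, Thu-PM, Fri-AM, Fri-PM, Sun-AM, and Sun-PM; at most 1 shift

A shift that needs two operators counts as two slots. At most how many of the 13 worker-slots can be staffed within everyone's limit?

Total capacity across all operators is 1+3+1+2+2+1+1 = 11, and 13 slots are needed, so at most 11 can be filled.
An assignment achieving 11: Tue-PM→Ueda, Wed-AM→Petrov, Wed-PM→Kahale, Thu-AM→Haddad, Thu-PM→Santos, Fri-AM→Kahale, Fri-PM→Santos+Jules, Sat-AM→Ghosh, Sat-PM→Ueda, Sun-AM→Santos.
Loads: Ghosh 1/1, Santos 3/3, Petrov 1/1, Ueda 2/2, Kahale 2/2, Haddad 1/1, Jules 1/1.

11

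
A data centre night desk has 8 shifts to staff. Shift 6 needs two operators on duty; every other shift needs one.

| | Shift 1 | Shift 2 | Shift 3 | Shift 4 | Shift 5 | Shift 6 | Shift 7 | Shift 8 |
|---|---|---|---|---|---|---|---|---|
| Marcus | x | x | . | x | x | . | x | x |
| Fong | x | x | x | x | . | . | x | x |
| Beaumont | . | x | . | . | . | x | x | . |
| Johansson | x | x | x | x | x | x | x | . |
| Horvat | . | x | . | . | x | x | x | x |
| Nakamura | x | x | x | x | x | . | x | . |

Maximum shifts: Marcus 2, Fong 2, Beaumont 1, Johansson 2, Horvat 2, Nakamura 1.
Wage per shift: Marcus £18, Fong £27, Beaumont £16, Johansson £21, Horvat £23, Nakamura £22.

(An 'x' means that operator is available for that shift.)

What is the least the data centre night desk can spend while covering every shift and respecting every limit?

£189

Picking the cheapest available operator for each shift independently would cost £162, but that ignores the shift limits.
An optimal schedule: Shift 1→Marcus, Shift 2→Horvat, Shift 3→Johansson, Shift 4→Nakamura, Shift 5→Horvat, Shift 6→Beaumont+Johansson, Shift 7→Fong, Shift 8→Marcus.
Total: 18 + 23 + 21 + 22 + 23 + 16 + 21 + 27 + 18 = £189.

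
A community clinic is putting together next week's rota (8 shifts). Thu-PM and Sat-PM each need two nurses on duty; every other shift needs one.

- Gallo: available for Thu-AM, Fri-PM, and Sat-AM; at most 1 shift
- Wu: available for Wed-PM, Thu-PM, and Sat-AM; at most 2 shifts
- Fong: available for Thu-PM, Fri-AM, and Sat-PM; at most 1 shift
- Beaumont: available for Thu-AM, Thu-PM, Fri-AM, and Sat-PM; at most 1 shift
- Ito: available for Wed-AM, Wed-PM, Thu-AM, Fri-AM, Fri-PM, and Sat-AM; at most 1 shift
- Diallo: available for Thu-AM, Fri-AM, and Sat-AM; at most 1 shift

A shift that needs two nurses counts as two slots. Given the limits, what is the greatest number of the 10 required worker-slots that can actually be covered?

Total capacity across all nurses is 1+2+1+1+1+1 = 7, and 10 slots are needed, so at most 7 can be filled.
An assignment achieving 7: Wed-AM→Ito, Wed-PM→Wu, Thu-AM→Diallo, Thu-PM→Wu, Fri-PM→Gallo, Sat-PM→Fong+Beaumont.
Loads: Gallo 1/1, Wu 2/2, Fong 1/1, Beaumont 1/1, Ito 1/1, Diallo 1/1.

7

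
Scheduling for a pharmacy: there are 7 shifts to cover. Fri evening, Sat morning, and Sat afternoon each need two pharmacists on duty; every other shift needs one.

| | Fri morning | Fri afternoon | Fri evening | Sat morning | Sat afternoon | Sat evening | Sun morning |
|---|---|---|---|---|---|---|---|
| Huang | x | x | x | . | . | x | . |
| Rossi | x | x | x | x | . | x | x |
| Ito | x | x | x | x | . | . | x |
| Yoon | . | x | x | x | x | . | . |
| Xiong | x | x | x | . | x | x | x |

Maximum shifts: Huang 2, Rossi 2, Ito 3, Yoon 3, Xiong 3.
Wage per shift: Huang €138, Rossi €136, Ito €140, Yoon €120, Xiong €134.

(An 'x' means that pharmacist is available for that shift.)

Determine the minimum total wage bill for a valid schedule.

Sat afternoon can only be covered by Yoon and Xiong, so that assignment is forced.
Picking the cheapest available pharmacist for each shift independently would cost €1286, but that ignores the shift limits.
An optimal schedule: Fri morning→Rossi, Fri afternoon→Huang, Fri evening→Yoon+Huang, Sat morning→Yoon+Rossi, Sat afternoon→Yoon+Xiong, Sat evening→Xiong, Sun morning→Xiong.
Total: 136 + 138 + 120 + 138 + 120 + 136 + 120 + 134 + 134 + 134 = €1310.

€1310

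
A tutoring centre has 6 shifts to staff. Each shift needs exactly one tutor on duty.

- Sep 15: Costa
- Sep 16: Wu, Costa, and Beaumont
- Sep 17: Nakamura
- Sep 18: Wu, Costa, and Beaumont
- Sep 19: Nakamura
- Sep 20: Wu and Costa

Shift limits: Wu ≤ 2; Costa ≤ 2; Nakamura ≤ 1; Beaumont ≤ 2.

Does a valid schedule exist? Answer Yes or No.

No

Total capacity is 7 and 6 slots are needed, so capacity alone doesn't rule it out.
Shifts {Sep 17, Sep 19} need 2 worker-slots in total, but the tutors available for any of those shifts (Nakamura) can supply at most 1 among them. So no valid schedule exists.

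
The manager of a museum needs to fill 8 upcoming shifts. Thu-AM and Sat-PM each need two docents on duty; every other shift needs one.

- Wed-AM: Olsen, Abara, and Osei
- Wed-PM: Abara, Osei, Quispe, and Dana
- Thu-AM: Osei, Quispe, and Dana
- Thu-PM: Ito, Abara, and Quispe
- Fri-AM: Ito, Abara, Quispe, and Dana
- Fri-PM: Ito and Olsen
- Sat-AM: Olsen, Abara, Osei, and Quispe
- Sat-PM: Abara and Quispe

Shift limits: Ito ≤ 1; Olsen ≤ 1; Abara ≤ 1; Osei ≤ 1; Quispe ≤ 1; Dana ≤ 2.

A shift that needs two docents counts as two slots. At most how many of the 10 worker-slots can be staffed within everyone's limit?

Total capacity across all docents is 1+1+1+1+1+2 = 7, and 10 slots are needed, so at most 7 can be filled.
An assignment achieving 7: Wed-AM→Olsen, Wed-PM→Dana, Thu-AM→Osei+Dana, Fri-PM→Ito, Sat-PM→Abara+Quispe.
Loads: Ito 1/1, Olsen 1/1, Abara 1/1, Osei 1/1, Quispe 1/1, Dana 2/2.

7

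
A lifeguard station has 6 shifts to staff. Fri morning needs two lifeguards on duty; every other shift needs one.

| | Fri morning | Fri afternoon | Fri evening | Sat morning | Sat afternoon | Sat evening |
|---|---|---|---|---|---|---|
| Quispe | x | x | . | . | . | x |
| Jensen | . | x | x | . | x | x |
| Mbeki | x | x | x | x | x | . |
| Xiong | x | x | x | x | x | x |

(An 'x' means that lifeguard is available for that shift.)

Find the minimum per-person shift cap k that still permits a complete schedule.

With 4 lifeguards and 7 worker-slots to fill, someone must work at least ⌈7/4⌉ = 2 shifts, so k ≥ 2.
k = 2 works: Fri morning→Quispe+Mbeki, Fri afternoon→Xiong, Fri evening→Jensen, Sat morning→Mbeki, Sat afternoon→Jensen, Sat evening→Quispe.
Loads: Quispe 2, Jensen 2, Mbeki 2, Xiong 1 — all ≤ 2.

2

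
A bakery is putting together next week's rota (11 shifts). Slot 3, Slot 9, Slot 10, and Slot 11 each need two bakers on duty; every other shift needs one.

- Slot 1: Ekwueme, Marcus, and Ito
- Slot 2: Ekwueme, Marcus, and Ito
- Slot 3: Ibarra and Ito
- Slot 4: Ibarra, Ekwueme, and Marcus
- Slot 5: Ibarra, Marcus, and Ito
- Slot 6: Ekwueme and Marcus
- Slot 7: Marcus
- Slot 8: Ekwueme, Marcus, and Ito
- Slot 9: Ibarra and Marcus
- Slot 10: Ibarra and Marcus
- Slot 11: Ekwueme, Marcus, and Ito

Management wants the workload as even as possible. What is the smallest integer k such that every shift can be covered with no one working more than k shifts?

With 4 bakers and 15 worker-slots to fill, someone must work at least ⌈15/4⌉ = 4 shifts, so k ≥ 4.
k = 4 works: Slot 1→Ekwueme, Slot 2→Ekwueme, Slot 3→Ibarra+Ito, Slot 4→Ibarra, Slot 5→Marcus, Slot 6→Ekwueme, Slot 7→Marcus, Slot 8→Ito, Slot 9→Ibarra+Marcus, Slot 10→Ibarra+Marcus, Slot 11→Ekwueme+Ito.
Loads: Ibarra 4, Ekwueme 4, Marcus 4, Ito 3 — all ≤ 4.

4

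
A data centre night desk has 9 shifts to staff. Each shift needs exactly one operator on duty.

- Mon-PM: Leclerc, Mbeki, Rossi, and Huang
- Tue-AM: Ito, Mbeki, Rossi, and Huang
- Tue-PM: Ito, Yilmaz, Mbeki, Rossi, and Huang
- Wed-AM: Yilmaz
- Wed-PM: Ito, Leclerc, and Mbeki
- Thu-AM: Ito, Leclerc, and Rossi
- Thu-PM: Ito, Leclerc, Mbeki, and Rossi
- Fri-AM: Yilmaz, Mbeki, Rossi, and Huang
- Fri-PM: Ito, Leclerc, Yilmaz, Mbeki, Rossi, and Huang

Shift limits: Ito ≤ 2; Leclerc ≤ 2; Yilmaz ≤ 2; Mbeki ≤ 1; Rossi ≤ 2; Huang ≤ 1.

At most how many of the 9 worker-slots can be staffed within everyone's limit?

Total capacity across all operators is 2+2+2+1+2+1 = 10, and 9 slots are needed, so at most 9 can be filled.
An assignment achieving 9: Mon-PM→Leclerc, Tue-AM→Mbeki, Tue-PM→Rossi, Wed-AM→Yilmaz, Wed-PM→Ito, Thu-AM→Ito, Thu-PM→Leclerc, Fri-AM→Yilmaz, Fri-PM→Rossi.
Loads: Ito 2/2, Leclerc 2/2, Yilmaz 2/2, Mbeki 1/1, Rossi 2/2, Huang 0/1.

9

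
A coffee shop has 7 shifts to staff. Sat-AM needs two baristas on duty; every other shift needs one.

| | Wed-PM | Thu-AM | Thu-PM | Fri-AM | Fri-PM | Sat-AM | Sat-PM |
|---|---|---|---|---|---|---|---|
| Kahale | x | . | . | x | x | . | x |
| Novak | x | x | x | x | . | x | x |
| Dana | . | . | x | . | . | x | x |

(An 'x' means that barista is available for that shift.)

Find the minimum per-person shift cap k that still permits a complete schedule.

With 3 baristas and 8 worker-slots to fill, someone must work at least ⌈8/3⌉ = 3 shifts, so k ≥ 3.
k = 3 works: Wed-PM→Kahale, Thu-AM→Novak, Thu-PM→Novak, Fri-AM→Kahale, Fri-PM→Kahale, Sat-AM→Novak+Dana, Sat-PM→Dana.
Loads: Kahale 3, Novak 3, Dana 2 — all ≤ 3.

3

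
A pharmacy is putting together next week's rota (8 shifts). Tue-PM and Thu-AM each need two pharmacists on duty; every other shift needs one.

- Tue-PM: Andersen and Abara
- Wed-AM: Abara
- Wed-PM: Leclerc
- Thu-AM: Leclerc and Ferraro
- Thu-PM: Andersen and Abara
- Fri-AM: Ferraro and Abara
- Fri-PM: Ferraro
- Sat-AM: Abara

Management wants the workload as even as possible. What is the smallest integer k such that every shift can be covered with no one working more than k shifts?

3

With 4 pharmacists and 10 worker-slots to fill, someone must work at least ⌈10/4⌉ = 3 shifts, so k ≥ 3.
k = 3 works: Tue-PM→Andersen+Abara, Wed-AM→Abara, Wed-PM→Leclerc, Thu-AM→Leclerc+Ferraro, Thu-PM→Andersen, Fri-AM→Ferraro, Fri-PM→Ferraro, Sat-AM→Abara.
Loads: Leclerc 2, Ferraro 3, Andersen 2, Abara 3 — all ≤ 3.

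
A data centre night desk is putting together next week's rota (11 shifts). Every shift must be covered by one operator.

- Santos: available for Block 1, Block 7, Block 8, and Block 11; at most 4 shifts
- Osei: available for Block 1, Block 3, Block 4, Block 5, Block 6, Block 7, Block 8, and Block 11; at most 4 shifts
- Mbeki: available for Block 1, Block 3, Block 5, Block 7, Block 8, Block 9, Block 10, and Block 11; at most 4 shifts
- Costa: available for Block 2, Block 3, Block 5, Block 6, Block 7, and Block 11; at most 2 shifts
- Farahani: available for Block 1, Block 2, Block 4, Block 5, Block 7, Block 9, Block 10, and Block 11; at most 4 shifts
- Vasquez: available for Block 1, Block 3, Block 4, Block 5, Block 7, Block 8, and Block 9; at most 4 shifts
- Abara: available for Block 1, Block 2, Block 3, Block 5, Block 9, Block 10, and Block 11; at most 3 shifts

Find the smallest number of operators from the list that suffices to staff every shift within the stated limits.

11 slots to fill and no one can take more than 4, so at least ⌈11/4⌉ = 3 operators are needed.
Santos, Osei, and Farahani alone can cover everything: Block 1→Santos, Block 2→Farahani, Block 3→Osei, Block 4→Osei, Block 5→Osei, Block 6→Osei, Block 7→Santos, Block 8→Santos, Block 9→Farahani, Block 10→Farahani, Block 11→Santos.

3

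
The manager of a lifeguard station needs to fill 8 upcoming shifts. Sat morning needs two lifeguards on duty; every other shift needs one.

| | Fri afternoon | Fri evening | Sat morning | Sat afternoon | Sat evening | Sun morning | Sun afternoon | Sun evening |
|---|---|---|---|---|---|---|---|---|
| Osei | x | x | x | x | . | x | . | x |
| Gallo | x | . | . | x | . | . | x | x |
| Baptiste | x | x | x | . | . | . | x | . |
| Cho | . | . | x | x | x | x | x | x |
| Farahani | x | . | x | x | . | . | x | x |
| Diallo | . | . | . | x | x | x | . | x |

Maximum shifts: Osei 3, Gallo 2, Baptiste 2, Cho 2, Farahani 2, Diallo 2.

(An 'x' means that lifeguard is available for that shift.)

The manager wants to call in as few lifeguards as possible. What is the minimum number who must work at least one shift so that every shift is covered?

4

9 slots to fill and no one can take more than 3, so at least ⌈9/3⌉ = 3 lifeguards are needed.
Any 3 lifeguards together have capacity at most 3+2+2 = 7 < 9 slots, so 3 can never suffice.
Osei, Gallo, Baptiste, and Cho alone can cover everything: Fri afternoon→Osei, Fri evening→Osei, Sat morning→Baptiste+Cho, Sat afternoon→Gallo, Sat evening→Cho, Sun morning→Osei, Sun afternoon→Baptiste, Sun evening→Gallo.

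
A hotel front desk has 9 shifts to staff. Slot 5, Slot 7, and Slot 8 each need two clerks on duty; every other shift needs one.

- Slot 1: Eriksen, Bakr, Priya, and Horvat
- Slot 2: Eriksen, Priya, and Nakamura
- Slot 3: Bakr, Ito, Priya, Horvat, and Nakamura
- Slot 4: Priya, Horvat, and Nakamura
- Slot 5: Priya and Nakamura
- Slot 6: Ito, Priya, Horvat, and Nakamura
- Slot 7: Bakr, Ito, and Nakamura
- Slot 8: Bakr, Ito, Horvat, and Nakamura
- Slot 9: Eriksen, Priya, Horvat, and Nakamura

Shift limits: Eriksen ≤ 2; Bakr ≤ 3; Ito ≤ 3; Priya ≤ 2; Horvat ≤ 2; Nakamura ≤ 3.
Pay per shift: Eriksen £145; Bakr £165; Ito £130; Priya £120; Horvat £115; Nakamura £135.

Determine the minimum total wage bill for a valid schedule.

Slot 5 can only be covered by Priya and Nakamura, so that assignment is forced.
Picking the cheapest available clerk for each shift independently would cost £1460, but that ignores the shift limits.
An optimal schedule: Slot 1→Eriksen, Slot 2→Priya, Slot 3→Ito, Slot 4→Horvat, Slot 5→Priya+Nakamura, Slot 6→Horvat, Slot 7→Ito+Nakamura, Slot 8→Ito+Nakamura, Slot 9→Eriksen.
Total: 145 + 120 + 130 + 115 + 120 + 135 + 115 + 130 + 135 + 130 + 135 + 145 = £1555.

£1555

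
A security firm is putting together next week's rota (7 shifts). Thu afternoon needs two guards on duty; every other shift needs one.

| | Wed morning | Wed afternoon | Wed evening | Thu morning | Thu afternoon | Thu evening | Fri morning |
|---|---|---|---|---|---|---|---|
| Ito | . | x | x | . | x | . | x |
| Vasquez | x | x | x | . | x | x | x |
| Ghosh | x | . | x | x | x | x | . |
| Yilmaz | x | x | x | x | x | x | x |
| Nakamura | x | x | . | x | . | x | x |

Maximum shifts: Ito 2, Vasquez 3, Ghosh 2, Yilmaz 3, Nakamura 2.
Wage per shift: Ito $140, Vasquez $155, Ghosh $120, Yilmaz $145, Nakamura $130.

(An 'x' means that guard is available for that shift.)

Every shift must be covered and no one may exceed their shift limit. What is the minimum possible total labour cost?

$1070

Picking the cheapest available guard for each shift independently would cost $1000, but that ignores the shift limits.
An optimal schedule: Wed morning→Ghosh, Wed afternoon→Nakamura, Wed evening→Ito, Thu morning→Ghosh, Thu afternoon→Ito+Yilmaz, Thu evening→Nakamura, Fri morning→Yilmaz.
Total: 120 + 130 + 140 + 120 + 140 + 145 + 130 + 145 = $1070.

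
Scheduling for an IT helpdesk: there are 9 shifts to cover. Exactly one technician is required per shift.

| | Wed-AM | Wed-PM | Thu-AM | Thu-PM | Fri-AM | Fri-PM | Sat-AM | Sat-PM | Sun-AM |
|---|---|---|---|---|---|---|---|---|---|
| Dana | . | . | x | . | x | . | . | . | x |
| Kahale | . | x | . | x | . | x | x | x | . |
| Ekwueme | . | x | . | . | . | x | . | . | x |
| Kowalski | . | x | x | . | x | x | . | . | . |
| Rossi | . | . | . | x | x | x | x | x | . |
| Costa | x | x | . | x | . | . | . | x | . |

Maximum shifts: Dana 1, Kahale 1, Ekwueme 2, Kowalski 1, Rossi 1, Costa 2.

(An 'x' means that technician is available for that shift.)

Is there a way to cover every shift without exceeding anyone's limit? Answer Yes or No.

Total capacity is 1+1+2+1+1+2 = 8 but 9 worker-slots are needed — infeasible.

No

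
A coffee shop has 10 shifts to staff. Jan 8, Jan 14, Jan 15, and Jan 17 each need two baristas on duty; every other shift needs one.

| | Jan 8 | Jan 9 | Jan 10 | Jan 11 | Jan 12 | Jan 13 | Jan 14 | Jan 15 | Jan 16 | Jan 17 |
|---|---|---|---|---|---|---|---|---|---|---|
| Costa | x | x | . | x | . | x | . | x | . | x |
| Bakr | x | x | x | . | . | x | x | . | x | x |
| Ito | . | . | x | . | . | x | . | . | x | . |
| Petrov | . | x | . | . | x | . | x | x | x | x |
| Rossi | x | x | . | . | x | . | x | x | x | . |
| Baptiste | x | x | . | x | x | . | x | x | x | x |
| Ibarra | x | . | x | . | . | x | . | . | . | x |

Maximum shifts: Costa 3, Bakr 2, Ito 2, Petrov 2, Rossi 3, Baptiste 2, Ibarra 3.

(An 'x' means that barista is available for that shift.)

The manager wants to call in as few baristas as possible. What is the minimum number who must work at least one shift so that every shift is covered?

6

14 slots to fill and no one can take more than 3, so at least ⌈14/3⌉ = 5 baristas are needed.
Any 5 baristas together have capacity at most 3+3+3+2+2 = 13 < 14 slots, so 5 can never suffice.
Costa, Bakr, Ito, Petrov, Rossi, and Baptiste alone can cover everything: Jan 8→Costa+Rossi, Jan 9→Costa, Jan 10→Bakr, Jan 11→Costa, Jan 12→Petrov, Jan 13→Ito, Jan 14→Bakr+Rossi, Jan 15→Rossi+Baptiste, Jan 16→Ito, Jan 17→Petrov+Baptiste.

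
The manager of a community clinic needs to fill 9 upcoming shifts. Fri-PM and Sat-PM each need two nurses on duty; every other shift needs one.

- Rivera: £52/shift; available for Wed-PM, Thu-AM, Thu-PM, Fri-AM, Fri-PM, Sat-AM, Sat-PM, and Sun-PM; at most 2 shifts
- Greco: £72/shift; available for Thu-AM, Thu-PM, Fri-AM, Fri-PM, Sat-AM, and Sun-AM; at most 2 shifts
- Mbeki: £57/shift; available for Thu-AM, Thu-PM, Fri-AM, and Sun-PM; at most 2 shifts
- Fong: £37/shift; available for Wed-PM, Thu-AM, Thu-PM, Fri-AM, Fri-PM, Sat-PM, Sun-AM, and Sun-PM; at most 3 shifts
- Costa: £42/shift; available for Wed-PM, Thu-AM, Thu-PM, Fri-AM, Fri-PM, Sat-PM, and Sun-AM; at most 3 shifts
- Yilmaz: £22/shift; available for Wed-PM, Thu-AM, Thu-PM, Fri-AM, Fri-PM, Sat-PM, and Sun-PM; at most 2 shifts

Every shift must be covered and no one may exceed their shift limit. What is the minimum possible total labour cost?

Picking the cheapest available nurse for each shift independently would cost £317, but that ignores the shift limits.
An optimal schedule: Wed-PM→Yilmaz, Thu-AM→Fong, Thu-PM→Costa, Fri-AM→Mbeki, Fri-PM→Costa+Rivera, Sat-AM→Rivera, Sat-PM→Fong+Costa, Sun-AM→Fong, Sun-PM→Yilmaz.
Total: 22 + 37 + 42 + 57 + 42 + 52 + 52 + 37 + 42 + 37 + 22 = £442.

£442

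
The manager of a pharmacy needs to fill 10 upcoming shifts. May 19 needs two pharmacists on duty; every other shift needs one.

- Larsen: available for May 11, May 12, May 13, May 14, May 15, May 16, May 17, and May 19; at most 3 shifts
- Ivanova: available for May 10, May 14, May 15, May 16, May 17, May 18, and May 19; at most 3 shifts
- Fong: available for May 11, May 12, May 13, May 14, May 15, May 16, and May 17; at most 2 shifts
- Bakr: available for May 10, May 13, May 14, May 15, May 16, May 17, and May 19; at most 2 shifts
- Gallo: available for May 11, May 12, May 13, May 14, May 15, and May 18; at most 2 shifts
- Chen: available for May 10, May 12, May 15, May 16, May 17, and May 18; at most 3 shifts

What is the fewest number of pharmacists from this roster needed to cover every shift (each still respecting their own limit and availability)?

11 slots to fill and no one can take more than 3, so at least ⌈11/3⌉ = 4 pharmacists are needed.
Larsen, Ivanova, Fong, and Chen alone can cover everything: May 10→Ivanova, May 11→Larsen, May 12→Fong, May 13→Larsen, May 14→Fong, May 15→Chen, May 16→Chen, May 17→Chen, May 18→Ivanova, May 19→Larsen+Ivanova.

4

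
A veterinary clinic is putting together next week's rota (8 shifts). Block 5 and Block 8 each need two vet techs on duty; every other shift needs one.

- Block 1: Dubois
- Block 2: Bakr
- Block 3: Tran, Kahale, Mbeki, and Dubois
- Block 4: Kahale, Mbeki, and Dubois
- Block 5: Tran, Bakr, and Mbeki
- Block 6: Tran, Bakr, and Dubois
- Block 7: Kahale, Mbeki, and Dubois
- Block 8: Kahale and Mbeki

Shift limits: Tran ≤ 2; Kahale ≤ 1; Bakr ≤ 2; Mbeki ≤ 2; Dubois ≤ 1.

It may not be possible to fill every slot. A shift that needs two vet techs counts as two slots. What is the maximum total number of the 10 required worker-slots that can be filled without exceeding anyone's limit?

Total capacity across all vet techs is 2+1+2+2+1 = 8, and 10 slots are needed, so at most 8 can be filled.
An assignment achieving 8: Block 1→Dubois, Block 2→Bakr, Block 4→Mbeki, Block 5→Tran+Bakr, Block 6→Tran, Block 8→Kahale+Mbeki.
Loads: Tran 2/2, Kahale 1/1, Bakr 2/2, Mbeki 2/2, Dubois 1/1.

8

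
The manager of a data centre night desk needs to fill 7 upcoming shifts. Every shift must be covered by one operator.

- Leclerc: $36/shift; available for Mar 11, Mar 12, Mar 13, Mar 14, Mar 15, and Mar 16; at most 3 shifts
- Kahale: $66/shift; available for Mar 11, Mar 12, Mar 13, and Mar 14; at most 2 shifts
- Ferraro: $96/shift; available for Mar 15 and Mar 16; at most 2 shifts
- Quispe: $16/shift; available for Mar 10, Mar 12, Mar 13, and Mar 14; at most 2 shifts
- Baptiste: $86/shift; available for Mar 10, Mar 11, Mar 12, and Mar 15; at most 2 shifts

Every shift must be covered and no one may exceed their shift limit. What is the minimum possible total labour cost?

$272

Picking the cheapest available operator for each shift independently would cost $172, but that ignores the shift limits.
An optimal schedule: Mar 10→Quispe, Mar 11→Leclerc, Mar 12→Kahale, Mar 13→Quispe, Mar 14→Kahale, Mar 15→Leclerc, Mar 16→Leclerc.
Total: 16 + 36 + 66 + 16 + 66 + 36 + 36 = $272.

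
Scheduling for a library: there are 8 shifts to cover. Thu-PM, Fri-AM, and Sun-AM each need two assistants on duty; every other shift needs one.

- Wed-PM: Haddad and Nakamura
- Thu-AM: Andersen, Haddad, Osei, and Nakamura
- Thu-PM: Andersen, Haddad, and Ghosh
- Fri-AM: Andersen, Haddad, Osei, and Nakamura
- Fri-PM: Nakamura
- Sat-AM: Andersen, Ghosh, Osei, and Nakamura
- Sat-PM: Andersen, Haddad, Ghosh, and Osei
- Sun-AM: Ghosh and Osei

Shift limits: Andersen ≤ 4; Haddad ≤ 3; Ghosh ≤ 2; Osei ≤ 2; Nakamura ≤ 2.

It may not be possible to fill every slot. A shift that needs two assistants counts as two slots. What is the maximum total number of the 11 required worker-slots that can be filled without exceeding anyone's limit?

11

Total capacity across all assistants is 4+3+2+2+2 = 13, and 11 slots are needed, so at most 11 can be filled.
An assignment achieving 11: Wed-PM→Haddad, Thu-AM→Andersen, Thu-PM→Andersen+Haddad, Fri-AM→Andersen+Haddad, Fri-PM→Nakamura, Sat-AM→Andersen, Sat-PM→Ghosh, Sun-AM→Ghosh+Osei.
Loads: Andersen 4/4, Haddad 3/3, Ghosh 2/2, Osei 1/2, Nakamura 1/2.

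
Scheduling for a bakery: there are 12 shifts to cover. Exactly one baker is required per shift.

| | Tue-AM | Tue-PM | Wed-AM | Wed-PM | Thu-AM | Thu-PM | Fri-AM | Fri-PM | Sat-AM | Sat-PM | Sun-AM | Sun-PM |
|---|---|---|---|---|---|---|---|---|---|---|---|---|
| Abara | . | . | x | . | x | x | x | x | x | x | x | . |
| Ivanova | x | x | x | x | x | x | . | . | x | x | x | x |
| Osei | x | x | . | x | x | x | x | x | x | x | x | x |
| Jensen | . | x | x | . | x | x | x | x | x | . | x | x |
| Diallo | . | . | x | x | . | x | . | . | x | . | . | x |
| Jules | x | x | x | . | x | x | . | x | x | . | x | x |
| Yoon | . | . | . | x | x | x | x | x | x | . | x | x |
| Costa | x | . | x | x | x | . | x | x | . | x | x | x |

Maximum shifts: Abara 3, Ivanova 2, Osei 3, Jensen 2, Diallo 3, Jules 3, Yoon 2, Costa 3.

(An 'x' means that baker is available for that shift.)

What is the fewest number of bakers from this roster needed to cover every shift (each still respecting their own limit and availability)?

12 slots to fill and no one can take more than 3, so at least ⌈12/3⌉ = 4 bakers are needed.
Abara, Osei, Diallo, and Jules alone can cover everything: Tue-AM→Osei, Tue-PM→Osei, Wed-AM→Abara, Wed-PM→Osei, Thu-AM→Jules, Thu-PM→Diallo, Fri-AM→Abara, Fri-PM→Jules, Sat-AM→Diallo, Sat-PM→Abara, Sun-AM→Jules, Sun-PM→Diallo.

4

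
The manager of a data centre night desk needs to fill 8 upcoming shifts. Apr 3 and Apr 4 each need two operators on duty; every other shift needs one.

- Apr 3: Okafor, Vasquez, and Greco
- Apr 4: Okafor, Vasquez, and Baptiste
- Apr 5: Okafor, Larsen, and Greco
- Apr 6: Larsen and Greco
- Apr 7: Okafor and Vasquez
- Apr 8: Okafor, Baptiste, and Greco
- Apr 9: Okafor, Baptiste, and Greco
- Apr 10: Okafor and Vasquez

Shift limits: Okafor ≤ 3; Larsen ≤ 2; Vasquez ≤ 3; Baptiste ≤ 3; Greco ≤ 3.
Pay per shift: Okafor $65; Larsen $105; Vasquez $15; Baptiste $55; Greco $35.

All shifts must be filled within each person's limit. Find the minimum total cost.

Picking the cheapest available operator for each shift independently would cost $290, but that ignores the shift limits.
An optimal schedule: Apr 3→Vasquez+Greco, Apr 4→Baptiste+Okafor, Apr 5→Greco, Apr 6→Greco, Apr 7→Vasquez, Apr 8→Baptiste, Apr 9→Baptiste, Apr 10→Vasquez.
Total: 15 + 35 + 55 + 65 + 35 + 35 + 15 + 55 + 55 + 15 = $380.

$380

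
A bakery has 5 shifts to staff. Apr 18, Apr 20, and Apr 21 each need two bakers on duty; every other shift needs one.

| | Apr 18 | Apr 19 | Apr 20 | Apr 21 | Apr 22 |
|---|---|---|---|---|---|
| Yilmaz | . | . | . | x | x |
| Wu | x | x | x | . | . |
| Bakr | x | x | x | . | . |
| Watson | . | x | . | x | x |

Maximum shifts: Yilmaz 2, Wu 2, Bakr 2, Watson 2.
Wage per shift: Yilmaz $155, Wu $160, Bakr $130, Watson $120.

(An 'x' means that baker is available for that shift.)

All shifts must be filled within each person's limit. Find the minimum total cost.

$1130

Apr 18 can only be covered by Wu and Bakr, so that assignment is forced.
Apr 20 can only be covered by Wu and Bakr, so that assignment is forced.
Apr 21 can only be covered by Yilmaz and Watson, so that assignment is forced.
Picking the cheapest available baker for each shift independently would cost $1095, but that ignores the shift limits.
An optimal schedule: Apr 18→Wu+Bakr, Apr 19→Watson, Apr 20→Wu+Bakr, Apr 21→Yilmaz+Watson, Apr 22→Yilmaz.
Total: 160 + 130 + 120 + 160 + 130 + 155 + 120 + 155 = $1130.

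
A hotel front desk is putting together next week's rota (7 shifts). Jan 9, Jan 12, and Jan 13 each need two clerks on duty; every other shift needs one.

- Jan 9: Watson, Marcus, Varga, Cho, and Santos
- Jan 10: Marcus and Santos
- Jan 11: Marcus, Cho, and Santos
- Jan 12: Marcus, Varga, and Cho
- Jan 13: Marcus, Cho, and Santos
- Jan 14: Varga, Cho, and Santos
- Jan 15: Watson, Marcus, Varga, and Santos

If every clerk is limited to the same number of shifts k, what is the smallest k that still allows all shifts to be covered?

With 5 clerks and 10 worker-slots to fill, someone must work at least ⌈10/5⌉ = 2 shifts, so k ≥ 2.
k = 2 works: Jan 9→Watson+Santos, Jan 10→Marcus, Jan 11→Marcus, Jan 12→Varga+Cho, Jan 13→Cho+Santos, Jan 14→Varga, Jan 15→Watson.
Loads: Watson 2, Marcus 2, Varga 2, Cho 2, Santos 2 — all ≤ 2.

2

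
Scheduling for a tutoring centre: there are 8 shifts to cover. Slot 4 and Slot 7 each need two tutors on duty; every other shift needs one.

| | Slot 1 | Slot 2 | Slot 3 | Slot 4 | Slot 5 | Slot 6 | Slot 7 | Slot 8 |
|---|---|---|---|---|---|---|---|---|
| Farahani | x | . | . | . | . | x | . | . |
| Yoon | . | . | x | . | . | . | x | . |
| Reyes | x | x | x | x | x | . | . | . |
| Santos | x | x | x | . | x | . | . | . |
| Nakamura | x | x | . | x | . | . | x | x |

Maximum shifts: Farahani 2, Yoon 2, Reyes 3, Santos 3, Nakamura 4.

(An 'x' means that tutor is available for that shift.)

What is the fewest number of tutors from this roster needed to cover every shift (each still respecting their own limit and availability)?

4

10 slots to fill and no one can take more than 4, so at least ⌈10/4⌉ = 3 tutors are needed.
Shifts {Slot 4, Slot 6, Slot 7} need 5 slots, but among the tutors available for them (Farahani, Yoon, Reyes, and Nakamura) any 3 together supply at most 4. So 3 tutors are not enough.
Farahani, Yoon, Reyes, and Nakamura alone can cover everything: Slot 1→Farahani, Slot 2→Reyes, Slot 3→Yoon, Slot 4→Reyes+Nakamura, Slot 5→Reyes, Slot 6→Farahani, Slot 7→Yoon+Nakamura, Slot 8→Nakamura.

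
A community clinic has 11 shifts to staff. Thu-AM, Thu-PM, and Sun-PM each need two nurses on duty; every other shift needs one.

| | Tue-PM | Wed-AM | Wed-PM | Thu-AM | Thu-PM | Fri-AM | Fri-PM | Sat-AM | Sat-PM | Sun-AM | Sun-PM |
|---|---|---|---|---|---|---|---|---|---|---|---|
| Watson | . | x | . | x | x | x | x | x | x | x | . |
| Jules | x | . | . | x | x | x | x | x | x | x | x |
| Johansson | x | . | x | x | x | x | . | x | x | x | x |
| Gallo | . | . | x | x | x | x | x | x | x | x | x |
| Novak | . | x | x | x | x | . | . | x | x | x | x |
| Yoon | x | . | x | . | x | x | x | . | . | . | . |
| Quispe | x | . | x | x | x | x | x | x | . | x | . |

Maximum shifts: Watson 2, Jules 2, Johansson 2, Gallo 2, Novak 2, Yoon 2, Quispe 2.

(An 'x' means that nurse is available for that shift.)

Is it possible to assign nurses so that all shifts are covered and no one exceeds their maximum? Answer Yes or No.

Yes

One valid schedule: Tue-PM→Jules, Wed-AM→Watson, Wed-PM→Johansson, Thu-AM→Novak+Quispe, Thu-PM→Yoon+Quispe, Fri-AM→Yoon, Fri-PM→Watson, Sat-AM→Johansson, Sat-PM→Jules, Sun-AM→Gallo, Sun-PM→Gallo+Novak.
Loads: Watson 2/2, Jules 2/2, Johansson 2/2, Gallo 2/2, Novak 2/2, Yoon 2/2, Quispe 2/2 — all within limits.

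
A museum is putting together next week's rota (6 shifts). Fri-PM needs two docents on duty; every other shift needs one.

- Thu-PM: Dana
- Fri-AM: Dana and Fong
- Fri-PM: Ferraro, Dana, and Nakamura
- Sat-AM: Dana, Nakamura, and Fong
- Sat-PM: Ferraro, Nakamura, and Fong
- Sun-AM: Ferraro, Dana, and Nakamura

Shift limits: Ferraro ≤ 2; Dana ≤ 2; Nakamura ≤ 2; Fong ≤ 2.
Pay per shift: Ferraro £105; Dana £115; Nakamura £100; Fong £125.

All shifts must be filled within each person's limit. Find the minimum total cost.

Thu-PM can only be covered by Dana, so that assignment is forced.
Picking the cheapest available docent for each shift independently would cost £735, but that ignores the shift limits.
An optimal schedule: Thu-PM→Dana, Fri-AM→Dana, Fri-PM→Ferraro+Nakamura, Sat-AM→Nakamura, Sat-PM→Fong, Sun-AM→Ferraro.
Total: 115 + 115 + 105 + 100 + 100 + 125 + 105 = £765.

£765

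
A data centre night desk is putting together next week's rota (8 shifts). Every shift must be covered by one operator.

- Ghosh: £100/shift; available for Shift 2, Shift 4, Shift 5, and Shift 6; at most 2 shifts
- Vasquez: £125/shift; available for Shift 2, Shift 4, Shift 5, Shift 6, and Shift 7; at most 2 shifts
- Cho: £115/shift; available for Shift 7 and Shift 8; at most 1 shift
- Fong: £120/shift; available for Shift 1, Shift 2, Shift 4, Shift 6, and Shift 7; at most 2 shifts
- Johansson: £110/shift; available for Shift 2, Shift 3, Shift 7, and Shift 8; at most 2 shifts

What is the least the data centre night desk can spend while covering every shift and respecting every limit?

£900

Shift 1 can only be covered by Fong, so that assignment is forced.
Shift 3 can only be covered by Johansson, so that assignment is forced.
Picking the cheapest available operator for each shift independently would cost £850, but that ignores the shift limits.
An optimal schedule: Shift 1→Fong, Shift 2→Vasquez, Shift 3→Johansson, Shift 4→Ghosh, Shift 5→Ghosh, Shift 6→Fong, Shift 7→Cho, Shift 8→Johansson.
Total: 120 + 125 + 110 + 100 + 100 + 120 + 115 + 110 = £900.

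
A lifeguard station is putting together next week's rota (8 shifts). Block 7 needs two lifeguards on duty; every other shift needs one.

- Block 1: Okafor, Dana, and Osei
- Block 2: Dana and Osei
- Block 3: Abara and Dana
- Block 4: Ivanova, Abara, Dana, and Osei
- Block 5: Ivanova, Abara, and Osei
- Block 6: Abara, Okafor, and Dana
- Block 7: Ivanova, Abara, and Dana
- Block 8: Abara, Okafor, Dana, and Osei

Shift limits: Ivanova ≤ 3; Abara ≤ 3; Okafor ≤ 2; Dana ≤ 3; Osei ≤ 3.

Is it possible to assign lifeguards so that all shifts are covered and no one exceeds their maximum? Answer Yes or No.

One valid schedule: Block 1→Okafor, Block 2→Dana, Block 3→Abara, Block 4→Ivanova, Block 5→Ivanova, Block 6→Abara, Block 7→Ivanova+Abara, Block 8→Okafor.
Loads: Ivanova 3/3, Abara 3/3, Okafor 2/2, Dana 1/3, Osei 0/3 — all within limits.

Yes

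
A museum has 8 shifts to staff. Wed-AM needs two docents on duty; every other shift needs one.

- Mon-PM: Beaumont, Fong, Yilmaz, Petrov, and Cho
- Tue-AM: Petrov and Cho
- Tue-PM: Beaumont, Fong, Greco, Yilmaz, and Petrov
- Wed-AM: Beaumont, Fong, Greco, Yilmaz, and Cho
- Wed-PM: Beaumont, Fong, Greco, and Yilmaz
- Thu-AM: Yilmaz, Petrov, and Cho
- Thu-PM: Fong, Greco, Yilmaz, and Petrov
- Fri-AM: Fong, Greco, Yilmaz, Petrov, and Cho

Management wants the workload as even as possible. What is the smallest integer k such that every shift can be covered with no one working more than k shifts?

2

With 6 docents and 9 worker-slots to fill, someone must work at least ⌈9/6⌉ = 2 shifts, so k ≥ 2.
k = 2 works: Mon-PM→Beaumont, Tue-AM→Petrov, Tue-PM→Fong, Wed-AM→Greco+Yilmaz, Wed-PM→Beaumont, Thu-AM→Yilmaz, Thu-PM→Fong, Fri-AM→Greco.
Loads: Beaumont 2, Fong 2, Greco 2, Yilmaz 2, Petrov 1, Cho 0 — all ≤ 2.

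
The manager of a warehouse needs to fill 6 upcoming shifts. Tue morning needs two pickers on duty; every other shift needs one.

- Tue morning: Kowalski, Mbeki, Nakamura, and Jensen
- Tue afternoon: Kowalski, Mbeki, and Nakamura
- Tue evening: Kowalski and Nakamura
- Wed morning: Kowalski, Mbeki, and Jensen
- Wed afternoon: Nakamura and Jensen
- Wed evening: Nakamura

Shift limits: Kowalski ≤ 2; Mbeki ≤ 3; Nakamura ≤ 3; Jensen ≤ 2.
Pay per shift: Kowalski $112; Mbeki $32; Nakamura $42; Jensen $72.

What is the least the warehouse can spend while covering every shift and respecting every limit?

$294

Wed evening can only be covered by Nakamura, so that assignment is forced.
Picking the cheapest available picker for each shift independently would cost $264, but that ignores the shift limits.
An optimal schedule: Tue morning→Mbeki+Jensen, Tue afternoon→Mbeki, Tue evening→Nakamura, Wed morning→Mbeki, Wed afternoon→Nakamura, Wed evening→Nakamura.
Total: 32 + 72 + 32 + 42 + 32 + 42 + 42 = $294.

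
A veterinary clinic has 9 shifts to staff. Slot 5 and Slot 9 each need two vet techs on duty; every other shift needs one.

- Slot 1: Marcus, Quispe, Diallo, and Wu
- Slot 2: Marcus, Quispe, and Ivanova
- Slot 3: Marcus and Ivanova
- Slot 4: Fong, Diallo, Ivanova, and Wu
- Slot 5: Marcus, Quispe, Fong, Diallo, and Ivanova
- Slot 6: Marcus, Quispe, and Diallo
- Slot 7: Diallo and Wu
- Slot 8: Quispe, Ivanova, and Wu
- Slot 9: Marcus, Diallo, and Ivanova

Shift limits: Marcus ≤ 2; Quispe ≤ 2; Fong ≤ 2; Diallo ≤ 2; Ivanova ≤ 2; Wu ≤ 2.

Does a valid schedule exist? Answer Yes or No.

Yes

One valid schedule: Slot 1→Wu, Slot 2→Marcus, Slot 3→Marcus, Slot 4→Fong, Slot 5→Fong+Ivanova, Slot 6→Quispe, Slot 7→Diallo, Slot 8→Quispe, Slot 9→Diallo+Ivanova.
Loads: Marcus 2/2, Quispe 2/2, Fong 2/2, Diallo 2/2, Ivanova 2/2, Wu 1/2 — all within limits.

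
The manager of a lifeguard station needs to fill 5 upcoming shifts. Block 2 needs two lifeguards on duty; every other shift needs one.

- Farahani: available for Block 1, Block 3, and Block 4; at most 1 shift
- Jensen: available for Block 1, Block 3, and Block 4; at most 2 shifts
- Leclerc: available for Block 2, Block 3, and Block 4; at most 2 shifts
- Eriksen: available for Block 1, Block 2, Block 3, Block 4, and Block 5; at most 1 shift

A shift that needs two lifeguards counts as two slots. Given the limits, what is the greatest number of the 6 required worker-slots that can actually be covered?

Total capacity across all lifeguards is 1+2+2+1 = 6, and 6 slots are needed, so at most 6 can be filled.
Shifts {Block 2, Block 5} need 3 slots but only Leclerc and Eriksen are available for them, supplying at most 2 — so at least 1 slot must go unfilled.
An assignment achieving 5: Block 1→Farahani, Block 2→Leclerc, Block 3→Jensen, Block 4→Jensen, Block 5→Eriksen.
Loads: Farahani 1/1, Jensen 2/2, Leclerc 1/2, Eriksen 1/1.

5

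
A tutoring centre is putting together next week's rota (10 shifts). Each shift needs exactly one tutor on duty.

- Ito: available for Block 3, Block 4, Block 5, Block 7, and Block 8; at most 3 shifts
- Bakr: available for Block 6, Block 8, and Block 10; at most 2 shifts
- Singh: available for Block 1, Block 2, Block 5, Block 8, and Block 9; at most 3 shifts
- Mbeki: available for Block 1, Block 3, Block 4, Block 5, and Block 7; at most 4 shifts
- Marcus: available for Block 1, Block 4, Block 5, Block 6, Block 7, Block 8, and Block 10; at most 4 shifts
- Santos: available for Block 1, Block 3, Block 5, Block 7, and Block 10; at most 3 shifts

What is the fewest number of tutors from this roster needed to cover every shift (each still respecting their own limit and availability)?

3

10 slots to fill and no one can take more than 4, so at least ⌈10/4⌉ = 3 tutors are needed.
Ito, Singh, and Marcus alone can cover everything: Block 1→Singh, Block 2→Singh, Block 3→Ito, Block 4→Ito, Block 5→Marcus, Block 6→Marcus, Block 7→Ito, Block 8→Marcus, Block 9→Singh, Block 10→Marcus.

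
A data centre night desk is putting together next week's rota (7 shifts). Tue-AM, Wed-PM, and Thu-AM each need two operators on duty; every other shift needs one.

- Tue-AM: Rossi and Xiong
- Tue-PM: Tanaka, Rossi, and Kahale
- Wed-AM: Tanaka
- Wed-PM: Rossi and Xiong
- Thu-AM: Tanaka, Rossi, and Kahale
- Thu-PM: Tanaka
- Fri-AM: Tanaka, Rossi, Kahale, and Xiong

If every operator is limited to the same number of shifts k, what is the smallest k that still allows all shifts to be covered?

3

With 4 operators and 10 worker-slots to fill, someone must work at least ⌈10/4⌉ = 3 shifts, so k ≥ 3.
k = 3 works: Tue-AM→Rossi+Xiong, Tue-PM→Tanaka, Wed-AM→Tanaka, Wed-PM→Rossi+Xiong, Thu-AM→Rossi+Kahale, Thu-PM→Tanaka, Fri-AM→Kahale.
Loads: Tanaka 3, Rossi 3, Kahale 2, Xiong 2 — all ≤ 3.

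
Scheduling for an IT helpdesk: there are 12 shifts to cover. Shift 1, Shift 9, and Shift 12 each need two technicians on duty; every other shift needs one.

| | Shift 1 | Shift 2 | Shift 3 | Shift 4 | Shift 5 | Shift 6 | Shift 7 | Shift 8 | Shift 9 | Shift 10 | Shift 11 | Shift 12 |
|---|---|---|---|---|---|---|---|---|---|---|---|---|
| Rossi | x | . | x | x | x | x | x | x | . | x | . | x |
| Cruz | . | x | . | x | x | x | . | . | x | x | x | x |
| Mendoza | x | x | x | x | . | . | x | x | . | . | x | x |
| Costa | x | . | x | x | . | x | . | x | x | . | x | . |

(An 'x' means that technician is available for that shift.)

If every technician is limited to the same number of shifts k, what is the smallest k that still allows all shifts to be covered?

4

With 4 technicians and 15 worker-slots to fill, someone must work at least ⌈15/4⌉ = 4 shifts, so k ≥ 4.
k = 4 works: Shift 1→Rossi+Mendoza, Shift 2→Cruz, Shift 3→Mendoza, Shift 4→Costa, Shift 5→Rossi, Shift 6→Cruz, Shift 7→Rossi, Shift 8→Mendoza, Shift 9→Cruz+Costa, Shift 10→Rossi, Shift 11→Costa, Shift 12→Cruz+Mendoza.
Loads: Rossi 4, Cruz 4, Mendoza 4, Costa 3 — all ≤ 4.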